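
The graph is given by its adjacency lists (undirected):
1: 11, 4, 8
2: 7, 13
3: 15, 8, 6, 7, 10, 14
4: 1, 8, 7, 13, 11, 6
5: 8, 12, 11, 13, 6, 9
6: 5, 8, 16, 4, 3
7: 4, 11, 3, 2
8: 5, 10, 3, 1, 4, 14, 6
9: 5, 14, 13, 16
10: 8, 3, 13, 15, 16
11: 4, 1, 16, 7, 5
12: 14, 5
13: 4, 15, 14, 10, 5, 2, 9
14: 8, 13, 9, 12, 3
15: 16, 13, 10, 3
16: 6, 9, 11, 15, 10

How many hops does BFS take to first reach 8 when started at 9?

2

Level 0: 9
Level 1: 5, 13, 14, 16
Level 2: 2, 3, 4, 6, 8, 10, 11, 12, 15
Level 3: 1, 7
8 first appears at level 2.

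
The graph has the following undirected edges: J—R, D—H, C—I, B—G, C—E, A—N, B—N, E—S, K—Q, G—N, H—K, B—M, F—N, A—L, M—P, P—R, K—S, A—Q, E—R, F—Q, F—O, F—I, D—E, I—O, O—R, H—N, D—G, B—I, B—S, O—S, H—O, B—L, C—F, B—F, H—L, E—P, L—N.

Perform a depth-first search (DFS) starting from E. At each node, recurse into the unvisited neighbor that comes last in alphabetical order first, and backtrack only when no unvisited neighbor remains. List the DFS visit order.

E, S, O, R, P, M, B, N, L, H, K, Q, F, I, C, A, D, G, J

Visit E
E → S
S → O
O → R
R → P
P → M
M → B
B → N
N → L
L → H
H → K
K → Q
Q → F
F → I
I → C
Q → A
H → D
D → G
R → J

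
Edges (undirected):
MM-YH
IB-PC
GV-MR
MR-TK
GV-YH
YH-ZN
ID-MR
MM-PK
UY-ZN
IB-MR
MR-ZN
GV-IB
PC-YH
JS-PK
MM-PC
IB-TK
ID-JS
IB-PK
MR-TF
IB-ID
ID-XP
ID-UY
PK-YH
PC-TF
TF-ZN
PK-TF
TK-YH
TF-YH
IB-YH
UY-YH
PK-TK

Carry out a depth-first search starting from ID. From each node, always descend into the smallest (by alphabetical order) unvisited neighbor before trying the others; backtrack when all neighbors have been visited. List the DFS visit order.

ID, IB, GV, MR, TF, PC, MM, PK, JS, TK, YH, UY, ZN, XP

Visit ID
ID → IB
IB → GV
GV → MR
MR → TF
TF → PC
PC → MM
MM → PK
PK → JS
PK → TK
TK → YH
YH → UY
UY → ZN
ID → XP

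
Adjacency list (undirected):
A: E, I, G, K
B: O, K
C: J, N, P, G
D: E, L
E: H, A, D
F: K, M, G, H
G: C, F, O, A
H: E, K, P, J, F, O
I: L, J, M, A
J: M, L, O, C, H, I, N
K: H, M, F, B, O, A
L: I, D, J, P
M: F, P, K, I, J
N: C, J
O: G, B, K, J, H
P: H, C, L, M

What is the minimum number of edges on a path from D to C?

3

Level 0: D
Level 1: E, L
Level 2: A, H, I, J, P
Level 3: C, F, G, K, M, N, O
Level 4: B
C first appears at level 3.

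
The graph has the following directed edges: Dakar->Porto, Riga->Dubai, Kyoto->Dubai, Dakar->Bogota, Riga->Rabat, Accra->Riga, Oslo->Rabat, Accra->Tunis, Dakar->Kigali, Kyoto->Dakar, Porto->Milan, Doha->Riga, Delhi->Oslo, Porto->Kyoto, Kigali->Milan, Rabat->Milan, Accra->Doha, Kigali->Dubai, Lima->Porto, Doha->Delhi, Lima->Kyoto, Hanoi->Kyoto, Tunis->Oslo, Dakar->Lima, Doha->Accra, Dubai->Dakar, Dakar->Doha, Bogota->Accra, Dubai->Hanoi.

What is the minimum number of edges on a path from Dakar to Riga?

2

Level 0: Dakar
Level 1: Bogota, Doha, Kigali, Lima, Porto
Level 2: Accra, Delhi, Dubai, Kyoto, Milan, Riga
Level 3: Hanoi, Oslo, Rabat, Tunis
Riga first appears at level 2.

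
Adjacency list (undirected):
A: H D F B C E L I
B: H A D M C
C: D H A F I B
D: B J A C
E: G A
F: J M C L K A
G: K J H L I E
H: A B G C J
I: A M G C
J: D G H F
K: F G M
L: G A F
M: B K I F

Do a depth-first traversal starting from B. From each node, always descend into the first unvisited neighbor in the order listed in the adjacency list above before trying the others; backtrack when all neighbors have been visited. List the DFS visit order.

Visit B
B → H
H → A
A → D
D → J
J → G
G → K
K → F
F → M
M → I
I → C
F → L
G → E

B → H → A → D → J → G → K → F → M → I → C → L → E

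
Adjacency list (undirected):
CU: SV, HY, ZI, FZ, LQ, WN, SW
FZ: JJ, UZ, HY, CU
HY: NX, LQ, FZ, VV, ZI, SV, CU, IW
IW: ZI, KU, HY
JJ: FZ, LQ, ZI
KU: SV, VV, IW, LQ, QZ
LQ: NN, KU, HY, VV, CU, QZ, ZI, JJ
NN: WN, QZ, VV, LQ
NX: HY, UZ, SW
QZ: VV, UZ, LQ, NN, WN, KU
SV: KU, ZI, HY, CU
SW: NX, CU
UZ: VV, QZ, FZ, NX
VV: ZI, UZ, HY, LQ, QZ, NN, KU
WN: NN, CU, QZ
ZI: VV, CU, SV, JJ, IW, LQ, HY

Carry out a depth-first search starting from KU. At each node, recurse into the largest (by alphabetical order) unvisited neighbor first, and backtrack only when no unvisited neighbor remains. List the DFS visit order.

KU VV ZI SV HY NX UZ QZ WN NN LQ JJ FZ CU SW IW

Visit KU
KU → VV
VV → ZI
ZI → SV
SV → HY
HY → NX
NX → UZ
UZ → QZ
QZ → WN
WN → NN
NN → LQ
LQ → JJ
JJ → FZ
FZ → CU
CU → SW
HY → IW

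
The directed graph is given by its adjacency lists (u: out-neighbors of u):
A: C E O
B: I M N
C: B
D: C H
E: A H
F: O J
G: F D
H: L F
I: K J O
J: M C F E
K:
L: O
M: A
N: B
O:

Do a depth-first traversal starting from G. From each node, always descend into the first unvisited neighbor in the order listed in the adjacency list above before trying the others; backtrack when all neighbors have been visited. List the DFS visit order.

G -> F -> O -> J -> M -> A -> C -> B -> I -> K -> N -> E -> H -> L -> D

Visit G
G → F
F → O
F → J
J → M
M → A
A → C
C → B
B → I
I → K
B → N
A → E
E → H
H → L
G → D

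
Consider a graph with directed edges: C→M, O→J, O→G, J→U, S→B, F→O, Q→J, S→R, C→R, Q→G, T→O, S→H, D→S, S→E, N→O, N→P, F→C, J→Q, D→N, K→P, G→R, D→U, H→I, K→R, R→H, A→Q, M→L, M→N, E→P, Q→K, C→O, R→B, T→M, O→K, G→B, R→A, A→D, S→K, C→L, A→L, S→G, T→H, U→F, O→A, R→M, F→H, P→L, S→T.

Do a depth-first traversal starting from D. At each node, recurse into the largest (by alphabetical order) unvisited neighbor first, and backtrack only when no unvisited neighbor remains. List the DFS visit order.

Visit D
D → U
U → F
F → O
O → K
K → R
R → M
M → N
N → P
P → L
R → H
H → I
R → B
R → A
A → Q
Q → J
Q → G
F → C
D → S
S → T
S → E

D U F O K R M N P L H I B A Q J G C S T E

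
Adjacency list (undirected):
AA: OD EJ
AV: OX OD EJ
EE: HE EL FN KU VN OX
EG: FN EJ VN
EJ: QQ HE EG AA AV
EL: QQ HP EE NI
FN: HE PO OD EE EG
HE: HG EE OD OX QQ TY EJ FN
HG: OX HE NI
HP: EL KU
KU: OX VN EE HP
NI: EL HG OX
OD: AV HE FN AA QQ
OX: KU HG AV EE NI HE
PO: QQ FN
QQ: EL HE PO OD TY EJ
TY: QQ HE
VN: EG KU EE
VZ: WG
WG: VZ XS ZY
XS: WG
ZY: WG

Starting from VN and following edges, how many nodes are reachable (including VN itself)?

BFS from VN visits: VN, EE, EG, KU, EL, FN, HE, OX, EJ, HP, NI, QQ, OD, PO, HG, TY, AV, AA
Reachable nodes: 18 of 22 total.

18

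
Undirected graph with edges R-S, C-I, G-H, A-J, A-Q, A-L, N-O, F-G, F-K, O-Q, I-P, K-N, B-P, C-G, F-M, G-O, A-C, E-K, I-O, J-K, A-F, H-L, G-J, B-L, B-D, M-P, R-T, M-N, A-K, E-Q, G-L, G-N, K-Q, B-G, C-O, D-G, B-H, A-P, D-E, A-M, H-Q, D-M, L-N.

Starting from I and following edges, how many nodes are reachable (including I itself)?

17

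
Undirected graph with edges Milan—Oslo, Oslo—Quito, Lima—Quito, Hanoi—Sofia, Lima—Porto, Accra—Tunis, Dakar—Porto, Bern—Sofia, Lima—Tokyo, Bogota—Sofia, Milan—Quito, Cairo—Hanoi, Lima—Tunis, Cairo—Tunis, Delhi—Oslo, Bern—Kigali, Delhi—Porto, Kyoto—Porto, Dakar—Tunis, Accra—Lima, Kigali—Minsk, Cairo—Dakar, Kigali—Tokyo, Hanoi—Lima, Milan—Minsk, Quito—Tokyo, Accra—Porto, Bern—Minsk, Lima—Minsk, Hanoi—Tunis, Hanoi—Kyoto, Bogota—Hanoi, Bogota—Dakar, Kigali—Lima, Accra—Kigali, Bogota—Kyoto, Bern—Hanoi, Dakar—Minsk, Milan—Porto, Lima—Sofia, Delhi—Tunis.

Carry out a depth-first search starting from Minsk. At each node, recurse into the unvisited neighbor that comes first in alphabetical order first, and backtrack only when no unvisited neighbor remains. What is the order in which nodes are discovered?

Visit Minsk
Minsk → Bern
Bern → Hanoi
Hanoi → Bogota
Bogota → Dakar
Dakar → Cairo
Cairo → Tunis
Tunis → Accra
Accra → Kigali
Kigali → Lima
Lima → Porto
Porto → Delhi
Delhi → Oslo
Oslo → Milan
Milan → Quito
Quito → Tokyo
Porto → Kyoto
Lima → Sofia

Minsk, Bern, Hanoi, Bogota, Dakar, Cairo, Tunis, Accra, Kigali, Lima, Porto, Delhi, Oslo, Milan, Quito, Tokyo, Kyoto, Sofia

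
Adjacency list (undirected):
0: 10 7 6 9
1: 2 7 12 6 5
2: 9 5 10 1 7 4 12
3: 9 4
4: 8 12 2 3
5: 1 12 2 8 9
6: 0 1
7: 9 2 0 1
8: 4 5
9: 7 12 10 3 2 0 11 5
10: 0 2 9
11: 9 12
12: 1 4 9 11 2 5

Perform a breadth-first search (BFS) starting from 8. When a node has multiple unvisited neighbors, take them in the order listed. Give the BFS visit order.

8, 4, 5, 12, 2, 3, 1, 9, 11, 10, 7, 6, 0

Visit 8; enqueue 4, 5 → queue [4, 5]
Visit 4; enqueue 12, 2, 3 → queue [5, 12, 2, 3]
Visit 5; enqueue 1, 9 → queue [12, 2, 3, 1, 9]
Visit 12; enqueue 11 → queue [2, 3, 1, 9, 11]
Visit 2; enqueue 10, 7 → queue [3, 1, 9, 11, 10, 7]
Visit 3 → queue [1, 9, 11, 10, 7]
Visit 1; enqueue 6 → queue [9, 11, 10, 7, 6]
Visit 9; enqueue 0 → queue [11, 10, 7, 6, 0]
Visit 11 → queue [10, 7, 6, 0]
Visit 10 → queue [7, 6, 0]
Visit 7 → queue [6, 0]
Visit 6 → queue [0]
Visit 0 → queue []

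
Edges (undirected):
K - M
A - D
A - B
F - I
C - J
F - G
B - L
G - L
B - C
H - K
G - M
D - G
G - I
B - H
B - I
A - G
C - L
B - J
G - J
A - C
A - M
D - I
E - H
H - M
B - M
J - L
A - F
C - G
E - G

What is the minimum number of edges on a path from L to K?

3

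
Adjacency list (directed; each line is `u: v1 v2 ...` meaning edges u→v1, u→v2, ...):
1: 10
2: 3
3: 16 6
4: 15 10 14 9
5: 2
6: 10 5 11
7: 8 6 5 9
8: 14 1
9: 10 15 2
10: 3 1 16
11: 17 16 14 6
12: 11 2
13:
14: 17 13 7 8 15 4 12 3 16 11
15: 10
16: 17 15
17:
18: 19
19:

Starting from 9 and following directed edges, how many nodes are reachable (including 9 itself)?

BFS from 9 visits: 9, 10, 15, 2, 3, 1, 16, 6, 17, 5, 11, 14, 13, 7, 8, 4, 12
Reachable nodes: 17 of 19 total.

17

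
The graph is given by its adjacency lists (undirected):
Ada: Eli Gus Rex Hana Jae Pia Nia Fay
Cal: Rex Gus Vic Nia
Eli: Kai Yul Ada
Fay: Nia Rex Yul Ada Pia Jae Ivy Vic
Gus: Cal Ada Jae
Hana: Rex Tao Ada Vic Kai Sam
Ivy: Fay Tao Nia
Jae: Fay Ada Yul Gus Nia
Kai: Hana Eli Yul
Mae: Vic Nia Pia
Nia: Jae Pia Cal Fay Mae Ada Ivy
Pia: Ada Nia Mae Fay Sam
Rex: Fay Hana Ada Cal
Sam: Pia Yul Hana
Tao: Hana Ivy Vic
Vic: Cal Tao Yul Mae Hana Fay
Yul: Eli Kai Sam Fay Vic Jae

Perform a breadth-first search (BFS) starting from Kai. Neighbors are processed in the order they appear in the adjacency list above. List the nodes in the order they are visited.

Kai -> Hana -> Eli -> Yul -> Rex -> Tao -> Ada -> Vic -> Sam -> Fay -> Jae -> Cal -> Ivy -> Gus -> Pia -> Nia -> Mae

Visit Kai; enqueue Hana, Eli, Yul → queue [Hana, Eli, Yul]
Visit Hana; enqueue Rex, Tao, Ada, Vic, Sam → queue [Eli, Yul, Rex, Tao, Ada, Vic, Sam]
Visit Eli → queue [Yul, Rex, Tao, Ada, Vic, Sam]
Visit Yul; enqueue Fay, Jae → queue [Rex, Tao, Ada, Vic, Sam, Fay, Jae]
Visit Rex; enqueue Cal → queue [Tao, Ada, Vic, Sam, Fay, Jae, Cal]
Visit Tao; enqueue Ivy → queue [Ada, Vic, Sam, Fay, Jae, Cal, Ivy]
Visit Ada; enqueue Gus, Pia, Nia → queue [Vic, Sam, Fay, Jae, Cal, Ivy, Gus, Pia, Nia]
Visit Vic; enqueue Mae → queue [Sam, Fay, Jae, Cal, Ivy, Gus, Pia, Nia, Mae]
Visit Sam → queue [Fay, Jae, Cal, Ivy, Gus, Pia, Nia, Mae]
Visit Fay → queue [Jae, Cal, Ivy, Gus, Pia, Nia, Mae]
Visit Jae → queue [Cal, Ivy, Gus, Pia, Nia, Mae]
Visit Cal → queue [Ivy, Gus, Pia, Nia, Mae]
Visit Ivy → queue [Gus, Pia, Nia, Mae]
Visit Gus → queue [Pia, Nia, Mae]
Visit Pia → queue [Nia, Mae]
Visit Nia → queue [Mae]
Visit Mae → queue []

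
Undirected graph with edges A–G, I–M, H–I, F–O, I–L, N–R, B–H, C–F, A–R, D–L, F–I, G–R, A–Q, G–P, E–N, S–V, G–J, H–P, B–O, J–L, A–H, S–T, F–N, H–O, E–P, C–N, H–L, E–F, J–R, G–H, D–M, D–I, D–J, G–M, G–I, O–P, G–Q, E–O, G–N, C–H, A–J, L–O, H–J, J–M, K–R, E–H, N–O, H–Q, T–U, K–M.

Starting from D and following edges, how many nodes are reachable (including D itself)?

18

BFS from D visits: D, I, J, L, M, F, G, H, A, R, O, K, C, E, N, P, Q, B
Reachable nodes: 18 of 22 total.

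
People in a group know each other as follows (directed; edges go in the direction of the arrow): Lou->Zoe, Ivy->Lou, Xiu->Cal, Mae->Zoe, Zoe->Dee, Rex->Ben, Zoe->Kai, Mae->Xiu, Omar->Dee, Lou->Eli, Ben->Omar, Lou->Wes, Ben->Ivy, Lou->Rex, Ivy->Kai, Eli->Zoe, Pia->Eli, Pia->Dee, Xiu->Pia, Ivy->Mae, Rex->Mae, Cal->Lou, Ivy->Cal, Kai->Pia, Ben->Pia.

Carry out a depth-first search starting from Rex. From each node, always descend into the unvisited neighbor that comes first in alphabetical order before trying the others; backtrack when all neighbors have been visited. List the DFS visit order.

Rex, Ben, Ivy, Cal, Lou, Eli, Zoe, Dee, Kai, Pia, Wes, Mae, Xiu, Omar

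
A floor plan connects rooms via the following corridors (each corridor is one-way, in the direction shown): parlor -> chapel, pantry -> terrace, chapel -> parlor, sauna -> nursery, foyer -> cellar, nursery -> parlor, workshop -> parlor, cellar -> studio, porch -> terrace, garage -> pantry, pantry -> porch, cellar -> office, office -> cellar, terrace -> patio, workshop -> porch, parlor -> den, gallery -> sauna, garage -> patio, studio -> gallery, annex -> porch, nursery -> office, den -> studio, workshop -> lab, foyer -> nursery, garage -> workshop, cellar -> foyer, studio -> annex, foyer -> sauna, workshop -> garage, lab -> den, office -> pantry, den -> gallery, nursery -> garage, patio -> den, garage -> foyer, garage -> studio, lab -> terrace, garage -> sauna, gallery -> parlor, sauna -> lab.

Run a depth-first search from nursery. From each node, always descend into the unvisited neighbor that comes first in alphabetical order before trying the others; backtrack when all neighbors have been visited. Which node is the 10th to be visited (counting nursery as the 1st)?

den

Visit nursery
nursery → garage
garage → foyer
foyer → cellar
cellar → office
office → pantry
pantry → porch
porch → terrace
terrace → patio
patio → den
den → gallery
gallery → parlor
parlor → chapel
gallery → sauna
sauna → lab
den → studio
studio → annex
garage → workshop

Visit order: nursery, garage, foyer, cellar, office, pantry, porch, terrace, patio, den, gallery, parlor, chapel, sauna, lab, studio, annex, workshop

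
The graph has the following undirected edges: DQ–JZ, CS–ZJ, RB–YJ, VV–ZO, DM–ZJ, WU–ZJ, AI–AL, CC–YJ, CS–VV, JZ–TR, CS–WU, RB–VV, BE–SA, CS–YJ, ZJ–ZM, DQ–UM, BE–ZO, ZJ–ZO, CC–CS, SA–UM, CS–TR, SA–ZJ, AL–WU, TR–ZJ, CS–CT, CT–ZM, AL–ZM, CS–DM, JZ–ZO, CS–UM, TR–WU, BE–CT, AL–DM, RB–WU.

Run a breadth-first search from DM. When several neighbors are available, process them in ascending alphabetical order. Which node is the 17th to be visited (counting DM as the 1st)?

Visit DM; enqueue AL, CS, ZJ → queue [AL, CS, ZJ]
Visit AL; enqueue AI, WU, ZM → queue [CS, ZJ, AI, WU, ZM]
Visit CS; enqueue CC, CT, TR, UM, VV, YJ → queue [ZJ, AI, WU, ZM, CC, CT, TR, UM, VV, YJ]
Visit ZJ; enqueue SA, ZO → queue [AI, WU, ZM, CC, CT, TR, UM, VV, YJ, SA, ZO]
Visit AI → queue [WU, ZM, CC, CT, TR, UM, VV, YJ, SA, ZO]
Visit WU; enqueue RB → queue [ZM, CC, CT, TR, UM, VV, YJ, SA, ZO, RB]
Visit ZM → queue [CC, CT, TR, UM, VV, YJ, SA, ZO, RB]
Visit CC → queue [CT, TR, UM, VV, YJ, SA, ZO, RB]
Visit CT; enqueue BE → queue [TR, UM, VV, YJ, SA, ZO, RB, BE]
Visit TR; enqueue JZ → queue [UM, VV, YJ, SA, ZO, RB, BE, JZ]
Visit UM; enqueue DQ → queue [VV, YJ, SA, ZO, RB, BE, JZ, DQ]
Visit VV → queue [YJ, SA, ZO, RB, BE, JZ, DQ]
Visit YJ → queue [SA, ZO, RB, BE, JZ, DQ]
Visit SA → queue [ZO, RB, BE, JZ, DQ]
Visit ZO → queue [RB, BE, JZ, DQ]
Visit RB → queue [BE, JZ, DQ]
Visit BE → queue [JZ, DQ]
Visit JZ → queue [DQ]
Visit DQ → queue []

Visit order: DM, AL, CS, ZJ, AI, WU, ZM, CC, CT, TR, UM, VV, YJ, SA, ZO, RB, BE, JZ, DQ

BE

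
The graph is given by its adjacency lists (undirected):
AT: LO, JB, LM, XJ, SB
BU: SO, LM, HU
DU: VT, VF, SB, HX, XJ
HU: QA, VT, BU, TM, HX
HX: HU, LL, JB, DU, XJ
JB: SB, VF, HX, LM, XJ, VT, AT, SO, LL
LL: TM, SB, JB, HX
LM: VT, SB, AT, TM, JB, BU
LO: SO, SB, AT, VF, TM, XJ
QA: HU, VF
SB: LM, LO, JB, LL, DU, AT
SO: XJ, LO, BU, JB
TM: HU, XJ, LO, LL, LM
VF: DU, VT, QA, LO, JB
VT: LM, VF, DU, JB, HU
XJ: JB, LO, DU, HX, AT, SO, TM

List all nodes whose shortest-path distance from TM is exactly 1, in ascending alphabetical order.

HU, LL, LM, LO, XJ

Level 0: TM
Level 1: HU, LL, LM, LO, XJ
Level 2: AT, BU, DU, HX, JB, QA, SB, SO, VF, VT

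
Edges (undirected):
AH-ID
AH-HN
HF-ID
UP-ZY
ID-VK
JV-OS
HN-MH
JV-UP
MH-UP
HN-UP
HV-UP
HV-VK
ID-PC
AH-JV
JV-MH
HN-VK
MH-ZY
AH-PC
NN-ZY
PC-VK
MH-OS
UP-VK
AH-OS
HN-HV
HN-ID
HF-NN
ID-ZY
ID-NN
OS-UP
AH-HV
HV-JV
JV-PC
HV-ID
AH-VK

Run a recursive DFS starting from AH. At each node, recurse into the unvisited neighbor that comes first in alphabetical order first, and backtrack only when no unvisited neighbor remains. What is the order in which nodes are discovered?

Visit AH
AH → HN
HN → HV
HV → ID
ID → HF
HF → NN
NN → ZY
ZY → MH
MH → JV
JV → OS
OS → UP
UP → VK
VK → PC

AH, HN, HV, ID, HF, NN, ZY, MH, JV, OS, UP, VK, PC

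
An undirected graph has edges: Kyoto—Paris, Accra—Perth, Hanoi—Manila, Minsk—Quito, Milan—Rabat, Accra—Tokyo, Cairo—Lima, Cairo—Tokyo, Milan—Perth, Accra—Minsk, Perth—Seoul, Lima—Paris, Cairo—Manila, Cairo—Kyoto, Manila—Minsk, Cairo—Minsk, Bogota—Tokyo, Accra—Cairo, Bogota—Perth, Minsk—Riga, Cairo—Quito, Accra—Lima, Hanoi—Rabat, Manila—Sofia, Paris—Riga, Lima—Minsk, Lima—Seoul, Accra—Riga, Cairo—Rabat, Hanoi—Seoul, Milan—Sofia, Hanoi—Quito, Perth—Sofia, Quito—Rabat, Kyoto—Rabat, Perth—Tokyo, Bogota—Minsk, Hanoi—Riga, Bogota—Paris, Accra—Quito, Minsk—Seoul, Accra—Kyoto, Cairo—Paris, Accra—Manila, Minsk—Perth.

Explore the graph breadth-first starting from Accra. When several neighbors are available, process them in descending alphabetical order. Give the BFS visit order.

Visit Accra; enqueue Tokyo, Riga, Quito, Perth, Minsk, Manila, Lima, Kyoto, Cairo → queue [Tokyo, Riga, Quito, Perth, Minsk, Manila, Lima, Kyoto, Cairo]
Visit Tokyo; enqueue Bogota → queue [Riga, Quito, Perth, Minsk, Manila, Lima, Kyoto, Cairo, Bogota]
Visit Riga; enqueue Paris, Hanoi → queue [Quito, Perth, Minsk, Manila, Lima, Kyoto, Cairo, Bogota, Paris, Hanoi]
Visit Quito; enqueue Rabat → queue [Perth, Minsk, Manila, Lima, Kyoto, Cairo, Bogota, Paris, Hanoi, Rabat]
Visit Perth; enqueue Sofia, Seoul, Milan → queue [Minsk, Manila, Lima, Kyoto, Cairo, Bogota, Paris, Hanoi, Rabat, Sofia, Seoul, Milan]
Visit Minsk → queue [Manila, Lima, Kyoto, Cairo, Bogota, Paris, Hanoi, Rabat, Sofia, Seoul, Milan]
Visit Manila → queue [Lima, Kyoto, Cairo, Bogota, Paris, Hanoi, Rabat, Sofia, Seoul, Milan]
Visit Lima → queue [Kyoto, Cairo, Bogota, Paris, Hanoi, Rabat, Sofia, Seoul, Milan]
Visit Kyoto → queue [Cairo, Bogota, Paris, Hanoi, Rabat, Sofia, Seoul, Milan]
Visit Cairo → queue [Bogota, Paris, Hanoi, Rabat, Sofia, Seoul, Milan]
Visit Bogota → queue [Paris, Hanoi, Rabat, Sofia, Seoul, Milan]
Visit Paris → queue [Hanoi, Rabat, Sofia, Seoul, Milan]
Visit Hanoi → queue [Rabat, Sofia, Seoul, Milan]
Visit Rabat → queue [Sofia, Seoul, Milan]
Visit Sofia → queue [Seoul, Milan]
Visit Seoul → queue [Milan]
Visit Milan → queue []

Accra Tokyo Riga Quito Perth Minsk Manila Lima Kyoto Cairo Bogota Paris Hanoi Rabat Sofia Seoul Milan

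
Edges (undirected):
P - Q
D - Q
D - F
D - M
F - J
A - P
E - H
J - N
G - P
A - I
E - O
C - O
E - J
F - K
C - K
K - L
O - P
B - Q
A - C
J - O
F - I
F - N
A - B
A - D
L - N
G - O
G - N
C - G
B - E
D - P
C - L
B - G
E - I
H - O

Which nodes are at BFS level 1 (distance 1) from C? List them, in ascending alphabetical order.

A, G, K, L, O

Level 0: C
Level 1: A, G, K, L, O
Level 2: B, D, E, F, H, I, J, N, P
Level 3: M, Q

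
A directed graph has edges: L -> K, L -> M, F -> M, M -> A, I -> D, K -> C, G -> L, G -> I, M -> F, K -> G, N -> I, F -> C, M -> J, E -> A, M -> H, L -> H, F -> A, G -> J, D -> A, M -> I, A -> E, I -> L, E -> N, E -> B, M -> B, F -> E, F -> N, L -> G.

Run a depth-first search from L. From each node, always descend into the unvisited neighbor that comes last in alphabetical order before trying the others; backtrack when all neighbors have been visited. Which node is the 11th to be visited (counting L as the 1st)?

F

Visit L
L → M
M → J
M → I
I → D
D → A
A → E
E → N
E → B
M → H
M → F
F → C
L → K
K → G

Visit order: L, M, J, I, D, A, E, N, B, H, F, C, K, G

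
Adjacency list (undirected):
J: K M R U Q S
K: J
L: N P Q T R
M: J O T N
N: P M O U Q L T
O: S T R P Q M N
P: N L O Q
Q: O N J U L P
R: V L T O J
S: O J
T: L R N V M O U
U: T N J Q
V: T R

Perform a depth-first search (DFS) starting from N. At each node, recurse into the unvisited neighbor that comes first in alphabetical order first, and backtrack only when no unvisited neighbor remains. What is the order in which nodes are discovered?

N L P O M J K Q U T R V S

Visit N
N → L
L → P
P → O
O → M
M → J
J → K
J → Q
Q → U
U → T
T → R
R → V
J → S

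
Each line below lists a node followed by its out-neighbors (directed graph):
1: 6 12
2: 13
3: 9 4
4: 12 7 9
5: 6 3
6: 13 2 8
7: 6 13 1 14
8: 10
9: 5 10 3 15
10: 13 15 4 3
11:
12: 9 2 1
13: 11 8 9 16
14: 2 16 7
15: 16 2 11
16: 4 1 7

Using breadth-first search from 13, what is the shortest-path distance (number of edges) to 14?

3

Level 0: 13
Level 1: 8, 9, 11, 16
Level 2: 1, 3, 4, 5, 7, 10, 15
Level 3: 2, 6, 12, 14
14 first appears at level 3.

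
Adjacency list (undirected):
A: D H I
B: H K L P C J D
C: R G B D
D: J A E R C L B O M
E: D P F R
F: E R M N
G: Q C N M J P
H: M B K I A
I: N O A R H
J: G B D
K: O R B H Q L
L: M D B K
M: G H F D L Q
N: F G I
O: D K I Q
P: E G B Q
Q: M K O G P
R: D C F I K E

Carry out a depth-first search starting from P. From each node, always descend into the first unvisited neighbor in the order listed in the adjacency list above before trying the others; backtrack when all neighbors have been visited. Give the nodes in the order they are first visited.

Visit P
P → E
E → D
D → J
J → G
G → Q
Q → M
M → H
H → B
B → K
K → O
O → I
I → N
N → F
F → R
R → C
I → A
K → L

P, E, D, J, G, Q, M, H, B, K, O, I, N, F, R, C, A, L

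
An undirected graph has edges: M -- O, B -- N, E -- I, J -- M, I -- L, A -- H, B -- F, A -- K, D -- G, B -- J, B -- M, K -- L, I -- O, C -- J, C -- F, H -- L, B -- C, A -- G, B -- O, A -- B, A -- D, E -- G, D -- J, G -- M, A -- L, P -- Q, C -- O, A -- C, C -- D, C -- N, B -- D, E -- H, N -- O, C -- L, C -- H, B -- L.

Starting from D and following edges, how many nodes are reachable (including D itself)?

15

BFS from D visits: D, A, B, C, G, J, H, K, L, F, M, N, O, E, I
Reachable nodes: 15 of 17 total.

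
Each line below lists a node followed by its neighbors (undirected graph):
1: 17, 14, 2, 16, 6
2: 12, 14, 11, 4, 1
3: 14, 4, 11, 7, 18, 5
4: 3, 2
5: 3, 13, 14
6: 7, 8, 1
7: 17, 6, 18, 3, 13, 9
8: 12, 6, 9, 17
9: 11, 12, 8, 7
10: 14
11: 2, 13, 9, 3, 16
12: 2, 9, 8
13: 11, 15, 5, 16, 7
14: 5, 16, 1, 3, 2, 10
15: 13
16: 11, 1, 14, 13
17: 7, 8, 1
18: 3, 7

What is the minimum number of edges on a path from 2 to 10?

Level 0: 2
Level 1: 1, 4, 11, 12, 14
Level 2: 3, 5, 6, 8, 9, 10, 13, 16, 17
Level 3: 7, 15, 18
10 first appears at level 2.

2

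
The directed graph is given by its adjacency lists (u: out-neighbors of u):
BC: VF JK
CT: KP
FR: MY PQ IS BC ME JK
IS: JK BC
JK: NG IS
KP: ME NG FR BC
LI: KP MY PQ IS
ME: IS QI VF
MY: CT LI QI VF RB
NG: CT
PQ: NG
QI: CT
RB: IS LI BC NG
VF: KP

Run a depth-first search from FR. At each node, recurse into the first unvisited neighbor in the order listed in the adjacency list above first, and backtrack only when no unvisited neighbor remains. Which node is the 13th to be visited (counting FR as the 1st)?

Visit FR
FR → MY
MY → CT
CT → KP
KP → ME
ME → IS
IS → JK
JK → NG
IS → BC
BC → VF
ME → QI
MY → LI
LI → PQ
MY → RB

Visit order: FR, MY, CT, KP, ME, IS, JK, NG, BC, VF, QI, LI, PQ, RB

PQ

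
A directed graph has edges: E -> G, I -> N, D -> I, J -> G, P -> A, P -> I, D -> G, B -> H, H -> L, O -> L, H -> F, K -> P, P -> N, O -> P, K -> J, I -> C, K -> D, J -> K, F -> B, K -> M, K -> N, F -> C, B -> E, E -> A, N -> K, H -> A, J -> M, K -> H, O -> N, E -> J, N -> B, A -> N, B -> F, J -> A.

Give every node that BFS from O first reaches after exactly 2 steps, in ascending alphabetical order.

A, B, I, K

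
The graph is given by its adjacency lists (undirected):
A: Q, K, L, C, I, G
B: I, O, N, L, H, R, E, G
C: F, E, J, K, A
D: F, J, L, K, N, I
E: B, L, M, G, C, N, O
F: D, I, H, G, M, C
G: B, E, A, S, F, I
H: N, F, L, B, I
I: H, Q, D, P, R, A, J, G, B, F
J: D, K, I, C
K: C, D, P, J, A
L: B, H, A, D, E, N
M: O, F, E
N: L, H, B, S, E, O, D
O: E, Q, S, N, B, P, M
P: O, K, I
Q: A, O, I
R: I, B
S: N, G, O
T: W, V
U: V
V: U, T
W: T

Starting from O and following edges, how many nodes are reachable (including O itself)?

19

BFS from O visits: O, B, E, M, N, P, Q, S, G, H, I, L, R, C, F, D, K, A, J
Reachable nodes: 19 of 23 total.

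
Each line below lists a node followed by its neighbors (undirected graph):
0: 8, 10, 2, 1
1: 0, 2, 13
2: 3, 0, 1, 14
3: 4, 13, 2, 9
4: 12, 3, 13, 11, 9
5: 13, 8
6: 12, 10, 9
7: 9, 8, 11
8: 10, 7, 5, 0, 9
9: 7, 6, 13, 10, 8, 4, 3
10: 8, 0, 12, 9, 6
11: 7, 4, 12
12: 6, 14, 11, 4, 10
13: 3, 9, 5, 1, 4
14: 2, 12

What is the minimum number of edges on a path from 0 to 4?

3

Level 0: 0
Level 1: 1, 2, 8, 10
Level 2: 3, 5, 6, 7, 9, 12, 13, 14
Level 3: 4, 11
4 first appears at level 3.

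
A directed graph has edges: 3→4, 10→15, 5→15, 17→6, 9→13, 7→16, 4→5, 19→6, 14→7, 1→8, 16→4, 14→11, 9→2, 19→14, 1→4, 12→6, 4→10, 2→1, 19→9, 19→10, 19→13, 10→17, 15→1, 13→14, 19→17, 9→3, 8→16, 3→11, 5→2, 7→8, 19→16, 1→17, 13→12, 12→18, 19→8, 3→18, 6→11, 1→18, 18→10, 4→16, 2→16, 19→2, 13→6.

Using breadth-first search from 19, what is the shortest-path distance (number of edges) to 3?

Level 0: 19
Level 1: 2, 6, 8, 9, 10, 13, 14, 16, 17
Level 2: 1, 3, 4, 7, 11, 12, 15
Level 3: 5, 18
3 first appears at level 2.

2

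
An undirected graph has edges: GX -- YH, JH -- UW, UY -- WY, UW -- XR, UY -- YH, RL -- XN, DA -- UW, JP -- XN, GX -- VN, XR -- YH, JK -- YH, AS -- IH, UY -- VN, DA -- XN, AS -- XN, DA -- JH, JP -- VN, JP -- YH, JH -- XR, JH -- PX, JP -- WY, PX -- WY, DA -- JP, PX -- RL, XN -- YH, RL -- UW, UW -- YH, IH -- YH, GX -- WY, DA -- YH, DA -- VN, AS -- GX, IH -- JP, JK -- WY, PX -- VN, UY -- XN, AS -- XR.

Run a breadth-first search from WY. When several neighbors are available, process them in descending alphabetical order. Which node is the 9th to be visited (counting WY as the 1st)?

VN

Visit WY; enqueue UY, PX, JP, JK, GX → queue [UY, PX, JP, JK, GX]
Visit UY; enqueue YH, XN, VN → queue [PX, JP, JK, GX, YH, XN, VN]
Visit PX; enqueue RL, JH → queue [JP, JK, GX, YH, XN, VN, RL, JH]
Visit JP; enqueue IH, DA → queue [JK, GX, YH, XN, VN, RL, JH, IH, DA]
Visit JK → queue [GX, YH, XN, VN, RL, JH, IH, DA]
Visit GX; enqueue AS → queue [YH, XN, VN, RL, JH, IH, DA, AS]
Visit YH; enqueue XR, UW → queue [XN, VN, RL, JH, IH, DA, AS, XR, UW]
Visit XN → queue [VN, RL, JH, IH, DA, AS, XR, UW]
Visit VN → queue [RL, JH, IH, DA, AS, XR, UW]
Visit RL → queue [JH, IH, DA, AS, XR, UW]
Visit JH → queue [IH, DA, AS, XR, UW]
Visit IH → queue [DA, AS, XR, UW]
Visit DA → queue [AS, XR, UW]
Visit AS → queue [XR, UW]
Visit XR → queue [UW]
Visit UW → queue []

Visit order: WY, UY, PX, JP, JK, GX, YH, XN, VN, RL, JH, IH, DA, AS, XR, UW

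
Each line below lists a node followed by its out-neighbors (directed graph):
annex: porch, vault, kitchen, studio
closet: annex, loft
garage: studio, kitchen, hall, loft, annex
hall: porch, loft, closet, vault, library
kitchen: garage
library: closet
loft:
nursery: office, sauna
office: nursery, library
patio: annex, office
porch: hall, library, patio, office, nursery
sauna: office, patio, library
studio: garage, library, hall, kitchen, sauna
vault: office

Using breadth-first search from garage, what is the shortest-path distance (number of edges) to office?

Level 0: garage
Level 1: annex, hall, kitchen, loft, studio
Level 2: closet, library, porch, sauna, vault
Level 3: nursery, office, patio
office first appears at level 3.

3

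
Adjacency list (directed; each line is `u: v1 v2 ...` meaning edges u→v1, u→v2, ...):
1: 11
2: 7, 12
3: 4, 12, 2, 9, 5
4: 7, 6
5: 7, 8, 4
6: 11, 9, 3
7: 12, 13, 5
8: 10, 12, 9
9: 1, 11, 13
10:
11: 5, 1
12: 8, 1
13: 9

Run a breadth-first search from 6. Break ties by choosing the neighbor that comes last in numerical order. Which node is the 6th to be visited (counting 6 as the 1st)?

Visit 6; enqueue 11, 9, 3 → queue [11, 9, 3]
Visit 11; enqueue 5, 1 → queue [9, 3, 5, 1]
Visit 9; enqueue 13 → queue [3, 5, 1, 13]
Visit 3; enqueue 12, 4, 2 → queue [5, 1, 13, 12, 4, 2]
Visit 5; enqueue 8, 7 → queue [1, 13, 12, 4, 2, 8, 7]
Visit 1 → queue [13, 12, 4, 2, 8, 7]
Visit 13 → queue [12, 4, 2, 8, 7]
Visit 12 → queue [4, 2, 8, 7]
Visit 4 → queue [2, 8, 7]
Visit 2 → queue [8, 7]
Visit 8; enqueue 10 → queue [7, 10]
Visit 7 → queue [10]
Visit 10 → queue []

Visit order: 6, 11, 9, 3, 5, 1, 13, 12, 4, 2, 8, 7, 10

1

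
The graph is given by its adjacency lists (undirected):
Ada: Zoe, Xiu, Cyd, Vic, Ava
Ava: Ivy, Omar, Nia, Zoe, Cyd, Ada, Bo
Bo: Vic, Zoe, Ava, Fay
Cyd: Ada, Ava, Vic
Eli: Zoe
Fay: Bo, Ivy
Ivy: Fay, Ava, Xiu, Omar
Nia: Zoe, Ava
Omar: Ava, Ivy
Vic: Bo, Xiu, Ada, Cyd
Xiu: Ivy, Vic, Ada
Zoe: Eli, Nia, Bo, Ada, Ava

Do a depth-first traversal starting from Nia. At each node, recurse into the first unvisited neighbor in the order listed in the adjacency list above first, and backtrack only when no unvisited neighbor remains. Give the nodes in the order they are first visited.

Visit Nia
Nia → Zoe
Zoe → Eli
Zoe → Bo
Bo → Vic
Vic → Xiu
Xiu → Ivy
Ivy → Fay
Ivy → Ava
Ava → Omar
Ava → Cyd
Cyd → Ada

Nia, Zoe, Eli, Bo, Vic, Xiu, Ivy, Fay, Ava, Omar, Cyd, Ada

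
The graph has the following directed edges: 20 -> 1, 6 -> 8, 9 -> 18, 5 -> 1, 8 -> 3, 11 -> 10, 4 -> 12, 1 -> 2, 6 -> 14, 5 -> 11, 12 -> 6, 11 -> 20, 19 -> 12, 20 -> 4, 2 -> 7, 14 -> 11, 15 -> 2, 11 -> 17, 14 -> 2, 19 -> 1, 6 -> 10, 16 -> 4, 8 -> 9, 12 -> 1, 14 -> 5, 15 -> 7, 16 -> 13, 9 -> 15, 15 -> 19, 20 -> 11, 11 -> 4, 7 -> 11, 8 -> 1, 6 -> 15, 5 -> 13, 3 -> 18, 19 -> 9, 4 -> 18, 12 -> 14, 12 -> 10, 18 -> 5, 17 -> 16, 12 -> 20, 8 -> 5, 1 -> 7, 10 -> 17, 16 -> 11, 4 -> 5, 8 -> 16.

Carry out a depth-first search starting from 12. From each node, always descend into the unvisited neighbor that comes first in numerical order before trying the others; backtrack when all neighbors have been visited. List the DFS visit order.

Visit 12
12 → 1
1 → 2
2 → 7
7 → 11
11 → 4
4 → 5
5 → 13
4 → 18
11 → 10
10 → 17
17 → 16
11 → 20
12 → 6
6 → 8
8 → 3
8 → 9
9 → 15
15 → 19
6 → 14

12 1 2 7 11 4 5 13 18 10 17 16 20 6 8 3 9 15 19 14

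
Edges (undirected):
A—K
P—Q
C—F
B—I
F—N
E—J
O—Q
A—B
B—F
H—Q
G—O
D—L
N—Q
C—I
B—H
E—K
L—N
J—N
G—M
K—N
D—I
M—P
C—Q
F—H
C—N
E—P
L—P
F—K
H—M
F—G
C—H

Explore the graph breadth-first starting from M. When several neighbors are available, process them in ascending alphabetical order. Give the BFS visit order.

M G H P F O B C Q E L K N A I J D

Visit M; enqueue G, H, P → queue [G, H, P]
Visit G; enqueue F, O → queue [H, P, F, O]
Visit H; enqueue B, C, Q → queue [P, F, O, B, C, Q]
Visit P; enqueue E, L → queue [F, O, B, C, Q, E, L]
Visit F; enqueue K, N → queue [O, B, C, Q, E, L, K, N]
Visit O → queue [B, C, Q, E, L, K, N]
Visit B; enqueue A, I → queue [C, Q, E, L, K, N, A, I]
Visit C → queue [Q, E, L, K, N, A, I]
Visit Q → queue [E, L, K, N, A, I]
Visit E; enqueue J → queue [L, K, N, A, I, J]
Visit L; enqueue D → queue [K, N, A, I, J, D]
Visit K → queue [N, A, I, J, D]
Visit N → queue [A, I, J, D]
Visit A → queue [I, J, D]
Visit I → queue [J, D]
Visit J → queue [D]
Visit D → queue []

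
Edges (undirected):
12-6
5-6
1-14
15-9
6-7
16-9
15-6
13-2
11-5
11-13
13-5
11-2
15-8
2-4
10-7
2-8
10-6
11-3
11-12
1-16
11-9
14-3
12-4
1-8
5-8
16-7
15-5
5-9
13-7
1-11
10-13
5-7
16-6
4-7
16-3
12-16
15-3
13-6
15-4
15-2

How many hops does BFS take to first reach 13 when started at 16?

2

Level 0: 16
Level 1: 1, 3, 6, 7, 9, 12
Level 2: 4, 5, 8, 10, 11, 13, 14, 15
Level 3: 2
13 first appears at level 2.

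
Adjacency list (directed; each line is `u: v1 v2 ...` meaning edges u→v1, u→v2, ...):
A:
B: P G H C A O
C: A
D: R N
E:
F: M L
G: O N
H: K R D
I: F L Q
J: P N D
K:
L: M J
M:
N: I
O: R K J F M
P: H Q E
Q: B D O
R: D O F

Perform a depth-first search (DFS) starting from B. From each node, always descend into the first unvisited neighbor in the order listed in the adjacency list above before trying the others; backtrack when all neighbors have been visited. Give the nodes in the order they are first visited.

Visit B
B → P
P → H
H → K
H → R
R → D
D → N
N → I
I → F
F → M
F → L
L → J
I → Q
Q → O
P → E
B → G
B → C
C → A

B, P, H, K, R, D, N, I, F, M, L, J, Q, O, E, G, C, A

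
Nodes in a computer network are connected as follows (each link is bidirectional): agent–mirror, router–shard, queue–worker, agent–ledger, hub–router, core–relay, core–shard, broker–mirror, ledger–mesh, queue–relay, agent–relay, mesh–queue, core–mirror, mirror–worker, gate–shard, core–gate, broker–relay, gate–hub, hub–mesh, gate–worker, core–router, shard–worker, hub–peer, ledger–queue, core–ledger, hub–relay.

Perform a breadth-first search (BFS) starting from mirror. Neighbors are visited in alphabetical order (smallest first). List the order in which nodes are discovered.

mirror, agent, broker, core, worker, ledger, relay, gate, router, shard, queue, mesh, hub, peer

Visit mirror; enqueue agent, broker, core, worker → queue [agent, broker, core, worker]
Visit agent; enqueue ledger, relay → queue [broker, core, worker, ledger, relay]
Visit broker → queue [core, worker, ledger, relay]
Visit core; enqueue gate, router, shard → queue [worker, ledger, relay, gate, router, shard]
Visit worker; enqueue queue → queue [ledger, relay, gate, router, shard, queue]
Visit ledger; enqueue mesh → queue [relay, gate, router, shard, queue, mesh]
Visit relay; enqueue hub → queue [gate, router, shard, queue, mesh, hub]
Visit gate → queue [router, shard, queue, mesh, hub]
Visit router → queue [shard, queue, mesh, hub]
Visit shard → queue [queue, mesh, hub]
Visit queue → queue [mesh, hub]
Visit mesh → queue [hub]
Visit hub; enqueue peer → queue [peer]
Visit peer → queue []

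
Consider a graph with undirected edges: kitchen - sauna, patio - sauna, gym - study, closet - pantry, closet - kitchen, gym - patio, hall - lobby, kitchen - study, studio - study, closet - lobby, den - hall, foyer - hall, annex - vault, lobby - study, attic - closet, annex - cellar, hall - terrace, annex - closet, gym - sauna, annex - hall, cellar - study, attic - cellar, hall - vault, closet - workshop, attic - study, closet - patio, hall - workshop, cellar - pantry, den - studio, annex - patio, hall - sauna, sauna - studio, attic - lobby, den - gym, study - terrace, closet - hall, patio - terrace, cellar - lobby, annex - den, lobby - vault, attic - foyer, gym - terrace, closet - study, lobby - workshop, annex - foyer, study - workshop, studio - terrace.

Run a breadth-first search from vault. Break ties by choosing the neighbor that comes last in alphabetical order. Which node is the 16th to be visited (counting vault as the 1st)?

Visit vault; enqueue lobby, hall, annex → queue [lobby, hall, annex]
Visit lobby; enqueue workshop, study, closet, cellar, attic → queue [hall, annex, workshop, study, closet, cellar, attic]
Visit hall; enqueue terrace, sauna, foyer, den → queue [annex, workshop, study, closet, cellar, attic, terrace, sauna, foyer, den]
Visit annex; enqueue patio → queue [workshop, study, closet, cellar, attic, terrace, sauna, foyer, den, patio]
Visit workshop → queue [study, closet, cellar, attic, terrace, sauna, foyer, den, patio]
Visit study; enqueue studio, kitchen, gym → queue [closet, cellar, attic, terrace, sauna, foyer, den, patio, studio, kitchen, gym]
Visit closet; enqueue pantry → queue [cellar, attic, terrace, sauna, foyer, den, patio, studio, kitchen, gym, pantry]
Visit cellar → queue [attic, terrace, sauna, foyer, den, patio, studio, kitchen, gym, pantry]
Visit attic → queue [terrace, sauna, foyer, den, patio, studio, kitchen, gym, pantry]
Visit terrace → queue [sauna, foyer, den, patio, studio, kitchen, gym, pantry]
Visit sauna → queue [foyer, den, patio, studio, kitchen, gym, pantry]
Visit foyer → queue [den, patio, studio, kitchen, gym, pantry]
Visit den → queue [patio, studio, kitchen, gym, pantry]
Visit patio → queue [studio, kitchen, gym, pantry]
Visit studio → queue [kitchen, gym, pantry]
Visit kitchen → queue [gym, pantry]
Visit gym → queue [pantry]
Visit pantry → queue []

Visit order: vault, lobby, hall, annex, workshop, study, closet, cellar, attic, terrace, sauna, foyer, den, patio, studio, kitchen, gym, pantry

kitchen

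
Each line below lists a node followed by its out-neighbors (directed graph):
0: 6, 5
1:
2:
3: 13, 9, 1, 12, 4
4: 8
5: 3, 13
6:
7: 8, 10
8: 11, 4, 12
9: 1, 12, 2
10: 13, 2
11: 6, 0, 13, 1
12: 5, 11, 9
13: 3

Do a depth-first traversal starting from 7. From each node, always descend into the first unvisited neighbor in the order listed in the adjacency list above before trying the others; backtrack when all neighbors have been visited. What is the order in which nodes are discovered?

Visit 7
7 → 8
8 → 11
11 → 6
11 → 0
0 → 5
5 → 3
3 → 13
3 → 9
9 → 1
9 → 12
9 → 2
3 → 4
7 → 10

7 -> 8 -> 11 -> 6 -> 0 -> 5 -> 3 -> 13 -> 9 -> 1 -> 12 -> 2 -> 4 -> 10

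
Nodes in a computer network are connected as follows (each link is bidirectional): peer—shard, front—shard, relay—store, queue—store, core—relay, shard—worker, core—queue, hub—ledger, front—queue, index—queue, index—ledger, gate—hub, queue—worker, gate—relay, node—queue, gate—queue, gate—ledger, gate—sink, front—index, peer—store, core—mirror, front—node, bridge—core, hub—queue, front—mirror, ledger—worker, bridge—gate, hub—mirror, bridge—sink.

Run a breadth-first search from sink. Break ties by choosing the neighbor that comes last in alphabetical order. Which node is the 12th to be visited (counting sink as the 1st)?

index

Visit sink; enqueue gate, bridge → queue [gate, bridge]
Visit gate; enqueue relay, queue, ledger, hub → queue [bridge, relay, queue, ledger, hub]
Visit bridge; enqueue core → queue [relay, queue, ledger, hub, core]
Visit relay; enqueue store → queue [queue, ledger, hub, core, store]
Visit queue; enqueue worker, node, index, front → queue [ledger, hub, core, store, worker, node, index, front]
Visit ledger → queue [hub, core, store, worker, node, index, front]
Visit hub; enqueue mirror → queue [core, store, worker, node, index, front, mirror]
Visit core → queue [store, worker, node, index, front, mirror]
Visit store; enqueue peer → queue [worker, node, index, front, mirror, peer]
Visit worker; enqueue shard → queue [node, index, front, mirror, peer, shard]
Visit node → queue [index, front, mirror, peer, shard]
Visit index → queue [front, mirror, peer, shard]
Visit front → queue [mirror, peer, shard]
Visit mirror → queue [peer, shard]
Visit peer → queue [shard]
Visit shard → queue []

Visit order: sink, gate, bridge, relay, queue, ledger, hub, core, store, worker, node, index, front, mirror, peer, shard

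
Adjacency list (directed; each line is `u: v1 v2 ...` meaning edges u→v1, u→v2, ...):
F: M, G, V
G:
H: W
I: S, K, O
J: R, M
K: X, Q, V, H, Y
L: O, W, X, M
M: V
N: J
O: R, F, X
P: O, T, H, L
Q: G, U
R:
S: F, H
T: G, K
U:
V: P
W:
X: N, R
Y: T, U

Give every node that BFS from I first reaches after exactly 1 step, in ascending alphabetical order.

K, O, S

Level 0: I
Level 1: K, O, S
Level 2: F, H, Q, R, V, X, Y
Level 3: G, M, N, P, T, U, W
Level 4: J, L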